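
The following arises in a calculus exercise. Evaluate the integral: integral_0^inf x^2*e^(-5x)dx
This is a Gamma integral. Substitute u=5x (du=5 dx):
integral_0^inf x^2 * e^(-5x) dx=(1/5^3) integral_0^inf u^2 * e^(-u) du
=Gamma(3)/5^3=2!/5^3=2/125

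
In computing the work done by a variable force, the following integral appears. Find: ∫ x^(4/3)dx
Power rule: ∫ x^(4/3) dx=x^(7/3)/(7/3) + C

Answer: (3/7)·x^(7/3) + C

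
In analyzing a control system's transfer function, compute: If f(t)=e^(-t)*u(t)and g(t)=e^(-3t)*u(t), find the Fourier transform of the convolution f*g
By the convolution theorem: F{f*g}=F(omega)*G(omega)
F(omega)=1/(1 + j*omega), G(omega)=1/(3 + j*omega)
F{f*g}=1/((1 + j*omega)(3 + j*omega))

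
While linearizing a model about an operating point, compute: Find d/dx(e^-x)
Chain rule: d/dx[e^u]=e^u · u' where u=-x
u'=-1

Answer: -1·e^-x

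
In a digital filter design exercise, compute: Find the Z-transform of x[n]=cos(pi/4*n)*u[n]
Z{cos(w0 * n) * u[n]} = z(z - cos(w0))/(z^2-2z * cos(w0)+1)
With w0 = pi/4: X(z) = z(z - cos(pi/4))/(z^2-2z * cos(pi/4)+1)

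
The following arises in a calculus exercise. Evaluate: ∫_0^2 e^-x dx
Antiderivative: -e^-x
Evaluate: -(e^-2-1)

Answer: (e^-2-1)/(-1)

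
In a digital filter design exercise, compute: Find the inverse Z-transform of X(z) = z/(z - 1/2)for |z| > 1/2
Standard pair: z/(z-a) <-> a^n*u[n] for causal signals
With a=1/2: x[n]=(1/2)^n*u[n]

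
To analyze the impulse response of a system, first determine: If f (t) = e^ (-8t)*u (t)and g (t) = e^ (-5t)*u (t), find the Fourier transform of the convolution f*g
By the convolution theorem: F{f * g} = F(omega) * G(omega)
F(omega) = 1/(8 + j * omega), G(omega) = 1/(5 + j * omega)
F{f * g} = 1/((8 + j * omega)(5 + j * omega))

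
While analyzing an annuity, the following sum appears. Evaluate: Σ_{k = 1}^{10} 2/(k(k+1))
Partial fractions: 2/(k(k + 1))=2/k - 2/(k + 1)
Telescoping sum: 2(1 - 1/11)=2·10/11

Answer: 20/11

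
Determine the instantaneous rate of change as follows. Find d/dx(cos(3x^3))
Chain rule: d/dx[cos(u)] = -sin(u)·u' where u = 3x^3
u' = 9x^2

Answer: -9x^2·sin(3x^3)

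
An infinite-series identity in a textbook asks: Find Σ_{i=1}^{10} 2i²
= 2·n(n + 1)(2n + 1)/6 = 2·10·11·21/6 = 770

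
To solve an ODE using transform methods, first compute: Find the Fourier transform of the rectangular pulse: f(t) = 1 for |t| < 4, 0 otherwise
F(omega) = integral from -4 to 4 of e^(-j * omega * t) dt
= 2 * sin(4 * omega)/omega = 8 * sinc(4 * omega/pi)

Answer: 2 * sin(4 * omega)/omega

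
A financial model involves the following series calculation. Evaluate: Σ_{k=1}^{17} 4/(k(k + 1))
Partial fractions: 4/(k(k + 1)) = 4/k - 4/(k + 1)
Telescoping sum: 4(1 - 1/18) = 4·17/18

Answer: 34/9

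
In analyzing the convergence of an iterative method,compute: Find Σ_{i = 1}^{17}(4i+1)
=4·Σ i + 1·17=4·153 + 17=629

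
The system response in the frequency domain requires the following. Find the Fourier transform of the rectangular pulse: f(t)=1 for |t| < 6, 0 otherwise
F(omega) = integral from -6 to 6 of e^(-j*omega*t) dt
= 2*sin(6*omega)/omega = 12*sinc(6*omega/pi)

Answer: 2*sin(6*omega)/omega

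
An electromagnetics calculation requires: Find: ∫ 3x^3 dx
Using power rule: ∫ 3x^3 dx = 3/4 x^4+C = (3/4)x^4+C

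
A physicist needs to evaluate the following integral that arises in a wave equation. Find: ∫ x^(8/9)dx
Power rule: ∫ x^(8/9) dx=x^(17/9)/(17/9)+C

Answer: (9/17)·x^(17/9)+C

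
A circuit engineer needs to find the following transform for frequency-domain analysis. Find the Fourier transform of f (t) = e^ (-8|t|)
Using the standard pair: F{e^(-a|t|)}=2a/(a^2 + omega^2)
With a=8: F(omega)=16/(64 + omega^2)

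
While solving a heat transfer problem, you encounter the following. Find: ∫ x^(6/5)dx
Power rule: ∫ x^(6/5) dx = x^(11/5)/(11/5)+C

Answer: (5/11)·x^(11/5)+C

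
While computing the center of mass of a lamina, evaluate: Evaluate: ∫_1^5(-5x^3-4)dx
Step 1: Find antiderivative F(x)=(-5/4)x^4-4x
Step 2: F(5) - F(1)=-3205/4 - (-21/4)=-796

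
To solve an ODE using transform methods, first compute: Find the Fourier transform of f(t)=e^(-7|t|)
Using the standard pair: F{e^(-a|t|)}=2a/(a^2 + omega^2)
With a=7: F(omega)=14/(49 + omega^2)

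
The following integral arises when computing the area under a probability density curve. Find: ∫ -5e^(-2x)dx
Since d/dx[e^(-2x)]=-2e^(-2x), we get 5/2 e^(-2x)+C

Answer: (5/2)e^(-2x)+C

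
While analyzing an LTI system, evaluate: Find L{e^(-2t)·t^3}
First shifting: L{e^(at)f(t)}=F(s-a)
L{t^3}=6/s^4
Shift s → s + 2: 6/(s + 2)^4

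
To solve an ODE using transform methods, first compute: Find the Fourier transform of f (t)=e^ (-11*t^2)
The Fourier transform of a Gaussian e^(-a * t^2) is sqrt(pi/a) * e^(-omega^2/(4a)).
With a=11: F(omega)=sqrt(pi/11) * e^(-omega^2/44)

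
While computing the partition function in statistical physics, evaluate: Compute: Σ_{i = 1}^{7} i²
Using formula: Σ i^2=n(n + 1)(2n + 1)/6=7·8·15/6=140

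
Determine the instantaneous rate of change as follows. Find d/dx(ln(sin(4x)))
Chain rule: d/dx[ln(u)] = u'/u where u = sin(4x)
u' = 4cos(4x)

Answer: (4cos(4x))/(sin(4x))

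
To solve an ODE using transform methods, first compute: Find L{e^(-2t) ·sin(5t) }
First shifting: L{e^(at)f(t)}=F(s-a)
L{sin(5t)}=5/(s²+25)
Shift: 5/((s+2)²+25)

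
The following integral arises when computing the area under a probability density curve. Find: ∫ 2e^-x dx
Since d/dx[e^-x] = - e^-x, we get -2e^-x + C

Answer: -2e^-x + C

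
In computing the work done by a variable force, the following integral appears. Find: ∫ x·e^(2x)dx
Integration by parts: u=x, dv=e^(2x) dx
du=dx, v=e^(2x)/2
=x·e^(2x)/2 - ∫ e^(2x)/2 dx
=x·e^(2x)/2 - e^(2x)/4 + C

Answer: e^(2x)(x/2 - 1/4) + C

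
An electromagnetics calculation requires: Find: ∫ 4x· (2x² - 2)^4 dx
Let u=2x² - 2, du=4x dx
∫ u^4 du=u^5/5+C

Answer: (2x² - 2)^5/5+C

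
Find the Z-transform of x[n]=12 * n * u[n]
Z{n*u[n]}=z/(z-1)^2
By linearity: Z{12*n*u[n]}=12z/(z-1)^2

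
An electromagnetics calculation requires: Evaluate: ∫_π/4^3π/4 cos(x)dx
Antiderivative: sin(x)
Evaluate at bounds: [sin(1·3π/4)/1] - [sin(1·π/4)/1]
=((√2/2) - (√2/2))/1=0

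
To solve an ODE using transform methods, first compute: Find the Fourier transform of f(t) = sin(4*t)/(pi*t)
sin(W*t)/(pi*t) = (W/pi)*sinc(W*t/pi) is the impulse response of the ideal low-pass filter with cutoff W (here W = 4).
Its Fourier transform is a rectangular function:
F(omega) = 1 for |omega| < 4, 0 otherwise

Answer: rect(omega/8) [i.e., 1 for |omega| < 4, 0 otherwise]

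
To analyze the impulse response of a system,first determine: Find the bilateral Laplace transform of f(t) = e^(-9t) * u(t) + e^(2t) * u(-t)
For e^(-9t)*u(t): L=1/(s + 9), Re(s) > -9
For e^(2t)*u(-t): L=-1/(s-2), Re(s) < 2
Combined: F(s)=1/(s + 9) - 1/(s-2), -9 < Re(s) < 2

Answer: 1/(s + 9) - 1/(s-2), ROC: -9 < Re(s) < 2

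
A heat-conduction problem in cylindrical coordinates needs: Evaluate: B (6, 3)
B(x,y)=Γ(x)Γ(y)/Γ(x + y)=(x-1)!(y-1)!/(x + y-1)!
B(6,3)=5!·2!/8!=1/168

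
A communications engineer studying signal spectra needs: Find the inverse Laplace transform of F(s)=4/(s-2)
L^(-1){4/(s-a)}=c·e^(at)
Here a=2, c=4

Answer: 4e^(2t)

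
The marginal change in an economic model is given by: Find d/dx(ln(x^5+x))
Chain rule: d/dx[ln(u)] = u'/u where u = x^5 + x
u' = 5x^4 + 1

Answer: (5x^4 + 1)/(x^5 + x)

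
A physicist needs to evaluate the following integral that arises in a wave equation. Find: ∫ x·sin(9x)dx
By parts: u = x, dv = sin(9x) dx
du = dx, v = -cos(9x)/9
= -x·cos(9x)/9+sin(9x)/9²+C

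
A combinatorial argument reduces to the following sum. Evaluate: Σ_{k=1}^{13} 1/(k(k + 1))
Partial fractions: 1/(k(k+1)) = 1/k - 1/(k+1)
Telescoping sum: 1(1-1/14) = 1·13/14

Answer: 13/14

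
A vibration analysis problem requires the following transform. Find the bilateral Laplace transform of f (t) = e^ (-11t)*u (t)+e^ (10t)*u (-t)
For e^(-11t)*u(t): L = 1/(s+11), Re(s) > -11
For e^(10t)*u(-t): L = -1/(s-10), Re(s) < 10
Combined: F(s) = 1/(s+11)-1/(s-10), -11 < Re(s) < 10

Answer: 1/(s+11)-1/(s-10), ROC: -11 < Re(s) < 10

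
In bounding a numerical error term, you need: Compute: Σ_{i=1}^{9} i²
Using formula: Σ i^2=n(n+1)(2n+1)/6=9·10·19/6=285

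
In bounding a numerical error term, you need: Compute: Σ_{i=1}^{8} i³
Using formula: Σ i^3=[n(n + 1)/2]²=[8·9/2]²=1296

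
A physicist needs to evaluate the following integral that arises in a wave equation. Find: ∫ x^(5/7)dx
Power rule: ∫ x^(5/7) dx = x^(12/7)/(12/7)+C

Answer: (7/12)·x^(12/7)+C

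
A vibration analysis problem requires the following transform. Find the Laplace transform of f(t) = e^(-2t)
L{e^(at)}=1/(s-a)
L{e^(-2t)}=1/(s+2)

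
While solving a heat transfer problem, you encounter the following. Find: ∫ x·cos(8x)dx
By parts: u = x, dv = cos(8x) dx
du = dx, v = sin(8x)/8
= x·sin(8x)/8+cos(8x)/8²+C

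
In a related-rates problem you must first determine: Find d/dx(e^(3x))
Chain rule: d/dx[e^u]=e^u · u' where u=3x
u'=3

Answer: 3·e^(3x)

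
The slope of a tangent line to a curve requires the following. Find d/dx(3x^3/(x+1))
Quotient rule: (f/g)'=(f'g - fg')/g²
f=3x^3, f'=9x^2
g=x + 1, g'=1

Answer: (9x^2·(x + 1) - 3x^3)/(x + 1)²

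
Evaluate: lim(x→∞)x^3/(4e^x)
Apply L'Hôpital 3 times (∞/∞ each time):
Eventually get 3!/(4e^x) → 0

Answer: 0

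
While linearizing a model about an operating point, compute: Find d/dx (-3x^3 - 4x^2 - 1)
Power rule: d/dx(ax^n) = n·a·x^(n-1)
Term by term: -9·x^2-8·x

Answer: -9x^2-8x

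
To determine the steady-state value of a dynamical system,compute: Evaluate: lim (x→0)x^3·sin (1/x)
Squeeze theorem: -|x^3| ≤ x^3·sin(1/x) ≤ |x^3|
Since x^3 → 0 as x → 0, by squeeze theorem the limit is 0

Answer: 0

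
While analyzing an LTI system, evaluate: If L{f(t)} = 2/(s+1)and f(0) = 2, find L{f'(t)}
L{f'(t)}=s·F(s) - f(0)=2s/(s+1)-2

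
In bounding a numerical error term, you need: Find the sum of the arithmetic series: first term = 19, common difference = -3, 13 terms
Last term: a_n=19 + (13 - 1)·-3=-17
Sum=n(a_1 + a_n)/2=13(19 + (-17))/2=13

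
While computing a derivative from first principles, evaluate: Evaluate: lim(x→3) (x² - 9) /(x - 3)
Factor: (x² - 9) = (x-3)(x+3)
Cancel (x-3): lim(x→3) (x+3) = 6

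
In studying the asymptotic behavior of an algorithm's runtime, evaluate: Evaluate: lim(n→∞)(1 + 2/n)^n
This is the definition of e^2: lim(1 + 2/n)^n = e^2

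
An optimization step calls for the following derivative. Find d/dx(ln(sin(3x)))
Chain rule: d/dx[ln(u)] = u'/u where u = sin(3x)
u' = 3cos(3x)

Answer: (3cos(3x))/(sin(3x))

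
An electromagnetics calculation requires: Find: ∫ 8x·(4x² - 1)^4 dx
Let u=4x² - 1, du=8x dx
∫ u^4 du=u^5/5+C

Answer: (4x² - 1)^5/5+C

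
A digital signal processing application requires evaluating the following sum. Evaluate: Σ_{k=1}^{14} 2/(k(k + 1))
Partial fractions: 2/(k(k + 1))=2/k - 2/(k + 1)
Telescoping sum: 2(1 - 1/15)=2·14/15

Answer: 28/15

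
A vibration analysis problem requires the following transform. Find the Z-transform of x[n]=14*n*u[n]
Z{n * u[n]}=z/(z-1)^2
By linearity: Z{14 * n * u[n]}=14z/(z-1)^2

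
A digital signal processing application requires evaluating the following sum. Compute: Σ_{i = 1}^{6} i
Using formula: Σ i^1 = n(n+1)/2 = 6·7/2 = 21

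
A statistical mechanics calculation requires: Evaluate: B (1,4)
B(x,y) = Γ(x)Γ(y)/Γ(x + y) = (x-1)!(y-1)!/(x + y-1)!
B(1,4) = 0!·3!/4! = 1/4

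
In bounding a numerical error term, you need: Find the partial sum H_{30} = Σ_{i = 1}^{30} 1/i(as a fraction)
H_30 = 1 + 1/2 + 1/3 + ... + 1/30
= 9304682830147/2329089562800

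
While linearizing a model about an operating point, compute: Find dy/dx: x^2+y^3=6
Differentiate: 2x + 3y^2·(dy/dx)=0
dy/dx=-2x/(3y^2)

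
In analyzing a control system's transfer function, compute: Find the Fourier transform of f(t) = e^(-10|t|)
Using the standard pair: F{e^(-a|t|)} = 2a/(a^2+omega^2)
With a = 10: F(omega) = 20/(100+omega^2)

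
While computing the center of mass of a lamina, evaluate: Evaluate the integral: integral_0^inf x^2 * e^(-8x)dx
This is a Gamma integral. Substitute u = 8x (du = 8 dx):
integral_0^inf x^2*e^(-8x) dx = (1/8^3) integral_0^inf u^2*e^(-u) du
= Gamma(3)/8^3 = 2!/8^3 = 2/512

Answer: 1/256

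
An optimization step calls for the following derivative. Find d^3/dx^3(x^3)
Apply power rule 3 times:
d^1: 3x^2
d^2: 6x
d^3: 6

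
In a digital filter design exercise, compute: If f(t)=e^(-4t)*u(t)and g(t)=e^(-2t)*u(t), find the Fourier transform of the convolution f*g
By the convolution theorem: F{f*g} = F(omega)*G(omega)
F(omega) = 1/(4 + j*omega), G(omega) = 1/(2 + j*omega)
F{f*g} = 1/((4 + j*omega)(2 + j*omega))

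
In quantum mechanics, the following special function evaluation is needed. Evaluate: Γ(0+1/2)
Γ(1/2)=√π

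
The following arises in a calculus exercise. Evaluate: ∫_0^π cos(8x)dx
Antiderivative: sin(8x)/8
Evaluate at bounds: [sin(8·π)/8] - [sin(8·0)/8]
=((0) - (0))/8=0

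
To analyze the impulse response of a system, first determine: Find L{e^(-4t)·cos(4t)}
First shifting: L{e^(at)f(t)}=F(s-a)
L{cos(4t)}=s/(s²+16)
Shift: (s+4)/((s+4)²+16)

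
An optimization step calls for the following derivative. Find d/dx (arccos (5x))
d/dx[arccos(u)]=-u'/√(1-u²), u=5x, u'=5

Answer: -5/√(1-25x²)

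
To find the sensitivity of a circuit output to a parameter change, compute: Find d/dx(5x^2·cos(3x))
Product rule: (fg)'=f'g+fg'
f=5x^2, f'=10x
g=cos(3x), g'=-3·sin(3x)

Answer: 10x·cos(3x)-15x^2·sin(3x)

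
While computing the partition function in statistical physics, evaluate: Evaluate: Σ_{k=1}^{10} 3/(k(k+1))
Partial fractions: 3/(k(k+1)) = 3/k - 3/(k+1)
Telescoping sum: 3(1-1/11) = 3·10/11

Answer: 30/11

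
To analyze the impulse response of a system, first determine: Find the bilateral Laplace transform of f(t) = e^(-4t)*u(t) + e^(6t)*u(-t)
For e^(-4t) * u(t): L=1/(s + 4), Re(s) > -4
For e^(6t) * u(-t): L=-1/(s-6), Re(s) < 6
Combined: F(s)=1/(s + 4) - 1/(s-6), -4 < Re(s) < 6

Answer: 1/(s + 4) - 1/(s-6), ROC: -4 < Re(s) < 6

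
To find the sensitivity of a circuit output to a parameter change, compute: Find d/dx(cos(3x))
Chain rule: d/dx[cos(u)] = -sin(u)·u' where u = 3x
u' = 3

Answer: -3·sin(3x)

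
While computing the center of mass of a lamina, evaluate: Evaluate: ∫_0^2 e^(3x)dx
Antiderivative: (1/3)e^(3x)
Evaluate: (1/3)(e^6-1)

Answer: (e^6-1)/3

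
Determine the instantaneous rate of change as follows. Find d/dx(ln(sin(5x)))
Chain rule: d/dx[ln(u)]=u'/u where u=sin(5x)
u'=5cos(5x)

Answer: (5cos(5x))/(sin(5x))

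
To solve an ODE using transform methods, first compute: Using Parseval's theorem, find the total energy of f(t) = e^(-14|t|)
Parseval's theorem: E=integral |f(t)|^2 dt=(1/2pi) integral |F(omega)|^2 domega
E=integral_{-inf}^{inf} e^(-28|t|) dt=2 * integral_0^inf e^(-28t) dt=2/(2 * 14)=1/14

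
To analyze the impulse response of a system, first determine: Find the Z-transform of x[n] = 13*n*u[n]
Z{n * u[n]}=z/(z-1)^2
By linearity: Z{13 * n * u[n]}=13z/(z-1)^2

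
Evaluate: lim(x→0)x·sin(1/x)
Squeeze theorem: -|x| ≤ x·sin(1/x) ≤ |x|
Since x → 0 as x → 0, by squeeze theorem the limit is 0

Answer: 0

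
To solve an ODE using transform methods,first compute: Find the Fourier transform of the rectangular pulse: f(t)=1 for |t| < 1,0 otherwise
F(omega)=integral from -1 to 1 of e^(-j * omega * t) dt
=2 * sin(1 * omega)/omega=2 * sinc(1 * omega/pi)

Answer: 2 * sin(1 * omega)/omega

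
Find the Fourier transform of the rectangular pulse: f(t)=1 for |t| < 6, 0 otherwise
F(omega)=integral from -6 to 6 of e^(-j * omega * t) dt
=2 * sin(6 * omega)/omega=12 * sinc(6 * omega/pi)

Answer: 2 * sin(6 * omega)/omega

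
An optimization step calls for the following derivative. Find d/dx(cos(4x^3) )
Chain rule: d/dx[cos(u)] = -sin(u)·u' where u = 4x^3
u' = 12x^2

Answer: -12x^2·sin(4x^3)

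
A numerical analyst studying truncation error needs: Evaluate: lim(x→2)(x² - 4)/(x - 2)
Factor: (x² - 4) = (x-2)(x + 2)
Cancel (x-2): lim(x→2) (x + 2) = 4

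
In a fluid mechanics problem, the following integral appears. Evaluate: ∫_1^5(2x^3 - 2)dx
Step 1: Find antiderivative F(x) = (1/2)x^4 - 2x
Step 2: F(5) - F(1) = 605/2 - (-3/2) = 304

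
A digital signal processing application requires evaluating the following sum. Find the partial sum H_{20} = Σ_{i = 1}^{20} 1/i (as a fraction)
H_20=1+1/2+1/3+...+1/20
=55835135/15519504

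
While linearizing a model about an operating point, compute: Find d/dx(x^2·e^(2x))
Product rule: (fg)' = f'g+fg'
f = x^2, f' = 2x
g = e^(2x), g' = 2·e^(2x)

Answer: 2x·e^(2x)+2x^2·e^(2x)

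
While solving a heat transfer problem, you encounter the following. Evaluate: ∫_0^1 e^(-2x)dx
Antiderivative: (1/(-2))e^(-2x)
Evaluate: (1/(-2))(e^-2-1)

Answer: (e^-2-1)/(-2)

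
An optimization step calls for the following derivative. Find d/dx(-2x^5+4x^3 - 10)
Power rule: d/dx(ax^n)=n·a·x^(n-1)
Term by term: -10·x^4 + 12·x^2

Answer: -10x^4 + 12x^2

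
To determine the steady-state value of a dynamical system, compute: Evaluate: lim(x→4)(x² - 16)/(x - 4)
Factor: (x² - 16) = (x-4)(x+4)
Cancel (x-4): lim(x→4) (x+4) = 8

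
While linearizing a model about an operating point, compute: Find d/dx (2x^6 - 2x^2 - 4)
Power rule: d/dx(ax^n)=n·a·x^(n-1)
Term by term: 12·x^5 - 4·x

Answer: 12x^5 - 4x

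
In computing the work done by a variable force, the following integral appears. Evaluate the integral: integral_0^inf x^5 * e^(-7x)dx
This is a Gamma integral. Substitute u=7x (du=7 dx):
integral_0^inf x^5 * e^(-7x) dx=(1/7^6) integral_0^inf u^5 * e^(-u) du
=Gamma(6)/7^6=5!/7^6=120/117649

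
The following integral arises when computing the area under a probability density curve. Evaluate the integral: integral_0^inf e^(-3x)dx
integral_0^inf e^(-3x) dx=[-1/3*e^(-3x)]_0^inf
=0 - (-1/3)=1/3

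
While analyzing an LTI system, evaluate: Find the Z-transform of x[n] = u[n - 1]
Using the time-shift property: Z{u[n-1]}=z^(-1)*z/(z-1)
=z^(0)/(z-1)

Answer: 1/(z-1)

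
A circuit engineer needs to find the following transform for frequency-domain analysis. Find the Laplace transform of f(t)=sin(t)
L{sin(wt)}=w/(s²+w²)
L{sin(t)}=1/(s²+1)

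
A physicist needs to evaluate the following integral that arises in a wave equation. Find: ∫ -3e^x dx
Since d/dx[e^x] = +e^x, we get -3e^x+C

Answer: -3e^x+C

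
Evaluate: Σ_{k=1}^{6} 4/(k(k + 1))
Partial fractions: 4/(k(k + 1)) = 4/k - 4/(k + 1)
Telescoping sum: 4(1 - 1/7) = 4·6/7

Answer: 24/7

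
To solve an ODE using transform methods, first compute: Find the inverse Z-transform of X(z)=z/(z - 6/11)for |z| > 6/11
Standard pair: z/(z-a) <-> a^n*u[n] for causal signals
With a=6/11: x[n]=(6/11)^n*u[n]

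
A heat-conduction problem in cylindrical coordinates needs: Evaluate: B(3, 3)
B(x,y) = Γ(x)Γ(y)/Γ(x + y) = (x-1)!(y-1)!/(x + y-1)!
B(3,3) = 2!·2!/5! = 1/30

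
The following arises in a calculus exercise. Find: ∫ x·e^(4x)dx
Integration by parts: u=x, dv=e^(4x) dx
du=dx, v=e^(4x)/4
=x·e^(4x)/4 - ∫ e^(4x)/4 dx
=x·e^(4x)/4 - e^(4x)/16 + C

Answer: e^(4x)(x/4 - 1/16) + C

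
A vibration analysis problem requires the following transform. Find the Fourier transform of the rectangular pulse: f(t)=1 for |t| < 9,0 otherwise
F(omega)=integral from -9 to 9 of e^(-j * omega * t) dt
=2 * sin(9 * omega)/omega=18 * sinc(9 * omega/pi)

Answer: 2 * sin(9 * omega)/omega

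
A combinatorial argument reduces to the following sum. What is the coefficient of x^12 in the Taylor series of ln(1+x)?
ln(1 + x) = Σ (-1)^(n + 1) x^n/n
Coefficient of x^12 = (-1)^13/12 = -1/12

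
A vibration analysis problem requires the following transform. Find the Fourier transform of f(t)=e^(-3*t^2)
The Fourier transform of a Gaussian e^(-a * t^2) is sqrt(pi/a) * e^(-omega^2/(4a)).
With a = 3: F(omega) = sqrt(pi/3) * e^(-omega^2/12)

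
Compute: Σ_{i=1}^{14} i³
Using formula: Σ i^3 = [n(n+1)/2]² = [14·15/2]² = 11025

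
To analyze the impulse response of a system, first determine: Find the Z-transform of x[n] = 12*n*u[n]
Z{n * u[n]} = z/(z-1)^2
By linearity: Z{12 * n * u[n]} = 12z/(z-1)^2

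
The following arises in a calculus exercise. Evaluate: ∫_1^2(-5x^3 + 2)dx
Step 1: Find antiderivative F(x) = (-5/4)x^4+2x
Step 2: F(2) - F(1) = -16 - (3/4) = -67/4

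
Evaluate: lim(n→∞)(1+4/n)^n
This is the definition of e^4: lim(1+4/n)^n = e^4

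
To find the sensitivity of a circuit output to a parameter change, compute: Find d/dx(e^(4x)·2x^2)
Product rule: (fg)' = f'g + fg'
f = e^(4x), f' = 4·e^(4x)
g = 2x^2, g' = 4x

Answer: 8·e^(4x)·x^2 + 4·e^(4x)·x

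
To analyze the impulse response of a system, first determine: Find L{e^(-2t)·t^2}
First shifting: L{e^(at)f(t)} = F(s-a)
L{t^2} = 2/s^3
Shift s → s+2: 2/(s+2)^3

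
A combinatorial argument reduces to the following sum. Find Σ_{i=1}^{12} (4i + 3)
=4·Σ i+3·12=4·78+36=348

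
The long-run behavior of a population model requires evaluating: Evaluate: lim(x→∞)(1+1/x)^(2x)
Rewrite as [(1 + 1/x)^x]^2.
lim(1 + 1/x)^x=e^1, so limit=(e^1)^2=e^2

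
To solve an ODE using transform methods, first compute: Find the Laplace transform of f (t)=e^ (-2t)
L{e^(at)} = 1/(s-a)
L{e^(-2t)} = 1/(s+2)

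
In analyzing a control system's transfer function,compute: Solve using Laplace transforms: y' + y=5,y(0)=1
Take L of both sides: sY(s) - 1 + Y(s) = 5/s
Y(s)(s + 1) = 5/s + 1
Y(s) = 5/(s(s + 1)) + 1/(s + 1)
Partial fractions: 5/(s(s + 1)) = 5/s - 5/(s + 1)
So Y(s) = 5/s - 4/(s + 1)
Inverse transform (L^(-1){1/s} = 1, L^(-1){1/(s + 1)} = e^(-t)):

Answer: y(t) = 5 - 4·e^(-t)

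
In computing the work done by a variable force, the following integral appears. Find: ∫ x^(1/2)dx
Power rule: ∫ x^(1/2) dx = x^(3/2)/(3/2)+C

Answer: (2/3)·x^(3/2)+C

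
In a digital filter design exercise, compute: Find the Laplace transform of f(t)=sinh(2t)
L{sinh(at)} = a/(s²-a²)
L{sinh(2t)} = 2/(s²-4)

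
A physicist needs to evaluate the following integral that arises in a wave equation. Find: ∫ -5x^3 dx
Using power rule: ∫ -5x^3 dx=-5/4 x^4+C=(-5/4)x^4+C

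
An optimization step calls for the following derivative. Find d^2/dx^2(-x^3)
Apply power rule 2 times:
d^1: -3x^2
d^2: -6x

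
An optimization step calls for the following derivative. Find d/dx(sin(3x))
Chain rule: d/dx[sin(u)]=cos(u)·u' where u=3x
u'=3

Answer: 3·cos(3x)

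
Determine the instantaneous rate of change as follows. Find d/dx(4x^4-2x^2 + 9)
Power rule: d/dx(ax^n)=n·a·x^(n-1)
Term by term: 16·x^3 - 4·x

Answer: 16x^3 - 4x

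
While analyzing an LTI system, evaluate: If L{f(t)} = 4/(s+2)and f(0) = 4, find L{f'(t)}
L{f'(t)} = s·F(s) - f(0) = 4s/(s+2)-4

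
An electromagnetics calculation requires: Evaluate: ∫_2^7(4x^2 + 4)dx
Step 1: Find antiderivative F(x)=(4/3)x^3 + 4x
Step 2: F(7) - F(2)=1456/3 - (56/3)=1400/3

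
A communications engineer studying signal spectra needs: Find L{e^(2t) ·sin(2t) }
First shifting: L{e^(at)f(t)}=F(s-a)
L{sin(2t)}=2/(s² + 4)
Shift: 2/((s-2)² + 4)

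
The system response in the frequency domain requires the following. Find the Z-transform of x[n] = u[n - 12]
Using the time-shift property: Z{u[n-12]}=z^(-12) * z/(z-1)
=z^(-11)/(z-1)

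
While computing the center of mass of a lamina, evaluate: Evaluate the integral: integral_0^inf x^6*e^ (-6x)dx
This is a Gamma integral. Substitute u = 6x (du = 6 dx):
integral_0^inf x^6 * e^(-6x) dx = (1/6^7) integral_0^inf u^6 * e^(-u) du
= Gamma(7)/6^7 = 6!/6^7 = 720/279936

Answer: 5/1944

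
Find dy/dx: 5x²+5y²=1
Differentiate: 10x+10y·(dy/dx) = 0
dy/dx = -10x/(10y) = -1·(x/y)

Answer: dy/dx = -1·(x/y)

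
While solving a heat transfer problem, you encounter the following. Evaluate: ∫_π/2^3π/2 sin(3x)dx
Antiderivative: -cos(3x)/3
Evaluate at bounds: [-cos(3·3π/2)/3] - [-cos(3·π/2)/3]
= (-(0) + (0))/3 = 0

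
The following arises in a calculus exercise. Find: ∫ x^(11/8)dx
Power rule: ∫ x^(11/8) dx = x^(19/8)/(19/8)+C

Answer: (8/19)·x^(19/8)+C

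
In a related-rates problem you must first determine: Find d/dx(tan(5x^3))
Chain rule: d/dx[tan(u)]=sec²(u)·u' where u=5x^3
u'=15x^2

Answer: 15x^2·sec²(5x^3)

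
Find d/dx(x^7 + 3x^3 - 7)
Power rule: d/dx(ax^n)=n·a·x^(n-1)
Term by term: 7·x^6+9·x^2

Answer: 7x^6+9x^2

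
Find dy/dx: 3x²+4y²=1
Differentiate: 6x+8y·(dy/dx) = 0
dy/dx = -6x/(8y) = -(3/4)·(x/y)

Answer: dy/dx = -(3/4)·(x/y)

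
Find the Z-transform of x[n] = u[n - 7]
Using the time-shift property: Z{u[n-7]} = z^(-7) * z/(z-1)
= z^(-6)/(z-1)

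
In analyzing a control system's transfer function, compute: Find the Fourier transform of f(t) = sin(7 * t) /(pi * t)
sin(W*t)/(pi*t) = (W/pi)*sinc(W*t/pi) is the impulse response of the ideal low-pass filter with cutoff W (here W = 7).
Its Fourier transform is a rectangular function:
F(omega) = 1 for |omega| < 7, 0 otherwise

Answer: rect(omega/14) [i.e., 1 for |omega| < 7, 0 otherwise]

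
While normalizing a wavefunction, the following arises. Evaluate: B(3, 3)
B(x,y)=Γ(x)Γ(y)/Γ(x + y)=(x-1)!(y-1)!/(x + y-1)!
B(3,3)=2!·2!/5!=1/30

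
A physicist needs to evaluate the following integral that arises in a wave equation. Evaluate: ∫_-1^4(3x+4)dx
Step 1: Find antiderivative F(x) = (3/2)x^2 + 4x
Step 2: F(4) - F(-1) = 40 - (-5/2) = 85/2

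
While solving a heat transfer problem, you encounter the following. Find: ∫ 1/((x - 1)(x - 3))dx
Partial fractions: 1/((x-1)(x-3))=A/(x-1) + B/(x-3)
A=-1/2, B=1/2
∫ [-1/2· 1/(x-1) + 1/2· 1/(x-3)] dx
=(1/2)[ln|x-3| - ln|x-1|] + C

Answer: (1/2)·ln|(x-3)/(x-1)| + C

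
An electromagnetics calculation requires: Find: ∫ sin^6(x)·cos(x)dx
Let u = sin(x), du = cos(x) dx
∫ u^6 du = u^7/7+C

Answer: sin^7(x)/7+C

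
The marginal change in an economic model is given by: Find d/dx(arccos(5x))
d/dx[arccos(u)] = -u'/√(1-u²), u = 5x, u' = 5

Answer: -5/√(1-25x²)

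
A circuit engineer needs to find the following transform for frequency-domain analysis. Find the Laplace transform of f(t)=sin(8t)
L{sin(wt)} = w/(s² + w²)
L{sin(8t)} = 8/(s² + 64)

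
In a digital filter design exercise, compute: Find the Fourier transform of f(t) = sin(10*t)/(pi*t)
sin(W * t)/(pi * t) = (W/pi) * sinc(W * t/pi) is the impulse response of the ideal low-pass filter with cutoff W (here W = 10).
Its Fourier transform is a rectangular function:
F(omega) = 1 for |omega| < 10, 0 otherwise

Answer: rect(omega/20) [i.e., 1 for |omega| < 10, 0 otherwise]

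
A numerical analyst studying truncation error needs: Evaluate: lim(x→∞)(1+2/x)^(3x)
Rewrite as [(1+2/x)^x]^3.
lim(1+2/x)^x = e^2, so limit = (e^2)^3 = e^6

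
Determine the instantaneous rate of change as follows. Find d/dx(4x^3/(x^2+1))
Quotient rule: (f/g)' = (f'g - fg')/g²
f = 4x^3, f' = 12x^2
g = x^2+1, g' = 2x

Answer: (12x^2·(x^2+1)-8x^4)/(x^2+1)²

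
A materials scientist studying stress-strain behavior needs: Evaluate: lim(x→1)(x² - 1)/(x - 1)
Factor: (x² - 1) = (x-1)(x+1)
Cancel (x-1): lim(x→1) (x+1) = 2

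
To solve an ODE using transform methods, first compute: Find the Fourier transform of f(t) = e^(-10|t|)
Using the standard pair: F{e^(-a|t|)}=2a/(a^2 + omega^2)
With a=10: F(omega)=20/(100 + omega^2)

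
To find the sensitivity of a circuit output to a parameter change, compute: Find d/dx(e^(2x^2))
Chain rule: d/dx[e^u]=e^u · u' where u=2x^2
u'=4x

Answer: 4x·e^(2x^2)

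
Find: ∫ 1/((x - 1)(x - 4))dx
Partial fractions: 1/((x-1)(x-4)) = A/(x-1)+B/(x-4)
A = -1/3, B = 1/3
∫ [-1/3· 1/(x-1)+1/3· 1/(x-4)] dx
= (1/3)[ln|x-4| - ln|x-1|]+C

Answer: (1/3)·ln|(x-4)/(x-1)|+C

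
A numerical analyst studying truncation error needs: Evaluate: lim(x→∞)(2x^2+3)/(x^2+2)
Divide numerator and denominator by x^2:
lim (2+3/x^2)/(1+2/x^2)=2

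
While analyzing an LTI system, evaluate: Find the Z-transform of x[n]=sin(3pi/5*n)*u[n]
Z{sin(w0 * n) * u[n]}=z * sin(w0)/(z^2 - 2z * cos(w0) + 1)
With w0=3pi/5: X(z)=z * sin(3pi/5)/(z^2 - 2z * cos(3pi/5) + 1)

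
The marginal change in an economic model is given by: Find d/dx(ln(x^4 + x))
Chain rule: d/dx[ln(u)] = u'/u where u = x^4 + x
u' = 4x^3 + 1

Answer: (4x^3 + 1)/(x^4 + x)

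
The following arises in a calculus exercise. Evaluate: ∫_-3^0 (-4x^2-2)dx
Step 1: Find antiderivative F(x) = (-4/3)x^3-2x
Step 2: F(0) - F(-3) = 0 - (42) = -42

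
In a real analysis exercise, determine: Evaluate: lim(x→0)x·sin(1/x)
Squeeze theorem: -|x| ≤ x·sin(1/x) ≤ |x|
Since x → 0 as x → 0, by squeeze theorem the limit is 0

Answer: 0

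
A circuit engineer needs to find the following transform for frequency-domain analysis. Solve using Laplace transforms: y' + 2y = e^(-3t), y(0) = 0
Take L: sY - 0+2Y = 1/(s+3)
Y(s+2) = 1/(s+3)+0
Y = 1/((s+3)(s+2))+0/(s+2)
Partial fractions: 1/((s+3)(s+2)) = -1/(s+3)+1/(s+2)
So Y = -1/(s+3)+1/(s+2)
Inverse Laplace transform (L^(-1){1/(s+3)} = e^(-3t), L^(-1){1/(s+2)} = e^(-2t)):

Answer: y(t) = -1·e^(-3t)+e^(-2t)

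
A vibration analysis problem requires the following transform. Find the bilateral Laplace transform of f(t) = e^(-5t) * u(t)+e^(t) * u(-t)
For e^(-5t) * u(t): L = 1/(s+5), Re(s) > -5
For e^(t) * u(-t): L = -1/(s-1), Re(s) < 1
Combined: F(s) = 1/(s+5)-1/(s-1), -5 < Re(s) < 1

Answer: 1/(s+5)-1/(s-1), ROC: -5 < Re(s) < 1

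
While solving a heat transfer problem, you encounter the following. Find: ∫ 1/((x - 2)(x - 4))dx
Partial fractions: 1/((x-2)(x-4)) = A/(x-2) + B/(x-4)
A = -1/2, B = 1/2
∫ [-1/2· 1/(x-2) + 1/2· 1/(x-4)] dx
= (1/2)[ln|x-4| - ln|x-2|] + C

Answer: (1/2)·ln|(x-4)/(x-2)| + C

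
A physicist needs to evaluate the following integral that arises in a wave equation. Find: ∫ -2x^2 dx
Using power rule: ∫ -2x^2 dx = -2/3 x^3+C = (-2/3)x^3+C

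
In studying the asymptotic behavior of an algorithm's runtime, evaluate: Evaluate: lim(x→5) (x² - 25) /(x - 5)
Factor: (x² - 25) = (x-5)(x+5)
Cancel (x-5): lim(x→5) (x+5) = 10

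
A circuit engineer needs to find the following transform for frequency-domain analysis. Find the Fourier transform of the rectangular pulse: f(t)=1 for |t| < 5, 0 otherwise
F(omega) = integral from -5 to 5 of e^(-j*omega*t) dt
= 2*sin(5*omega)/omega = 10*sinc(5*omega/pi)

Answer: 2*sin(5*omega)/omega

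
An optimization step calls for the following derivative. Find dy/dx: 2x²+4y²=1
Differentiate: 4x + 8y·(dy/dx) = 0
dy/dx = -4x/(8y) = -(1/2)·(x/y)

Answer: dy/dx = -(1/2)·(x/y)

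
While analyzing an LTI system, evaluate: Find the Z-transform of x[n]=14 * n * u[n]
Z{n * u[n]}=z/(z-1)^2
By linearity: Z{14 * n * u[n]}=14z/(z-1)^2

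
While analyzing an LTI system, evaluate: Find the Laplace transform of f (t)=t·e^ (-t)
L{t·e^(at)} = 1/(s-a)²
L{t·e^(-t)} = 1/(s + 1)²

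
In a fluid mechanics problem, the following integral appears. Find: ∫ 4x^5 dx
Using power rule: ∫ 4x^5 dx = 4/6 x^6 + C = (2/3)x^6 + C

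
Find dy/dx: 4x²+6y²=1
Differentiate: 8x + 12y·(dy/dx) = 0
dy/dx = -8x/(12y) = -(2/3)·(x/y)

Answer: dy/dx = -(2/3)·(x/y)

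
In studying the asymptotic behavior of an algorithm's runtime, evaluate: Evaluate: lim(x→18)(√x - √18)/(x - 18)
Multiply by conjugate (√x+√18)/(√x+√18):
=(x - 18)/((x - 18)(√x+√18))=1/(√x+√18)
As x → 18: 1/(2√18)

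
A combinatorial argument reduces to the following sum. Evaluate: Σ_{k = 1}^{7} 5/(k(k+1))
Partial fractions: 5/(k(k+1)) = 5/k - 5/(k+1)
Telescoping sum: 5(1-1/8) = 5·7/8

Answer: 35/8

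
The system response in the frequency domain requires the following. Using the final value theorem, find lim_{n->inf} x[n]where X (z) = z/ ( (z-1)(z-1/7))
Final value theorem: lim x[n] = lim_{z->1} (z-1) * X(z)
(z-1) * X(z) = z/(z-1/7)
As z->1: 1/(1 - 1/7) = 1/(6/7) = 7/6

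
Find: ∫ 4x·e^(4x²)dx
Let u=4x², du=8x dx
∫ (1/2)e^u du=e^u/2+C

Answer: e^(4x²)/2+C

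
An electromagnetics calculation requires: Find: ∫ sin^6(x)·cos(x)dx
Let u=sin(x), du=cos(x) dx
∫ u^6 du=u^7/7 + C

Answer: sin^7(x)/7 + C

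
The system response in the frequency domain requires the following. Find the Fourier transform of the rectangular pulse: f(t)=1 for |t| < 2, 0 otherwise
F(omega) = integral from -2 to 2 of e^(-j*omega*t) dt
= 2*sin(2*omega)/omega = 4*sinc(2*omega/pi)

Answer: 2*sin(2*omega)/omega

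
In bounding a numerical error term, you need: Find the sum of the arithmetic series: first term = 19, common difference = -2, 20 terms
Last term: a_n = 19+(20-1)·-2 = -19
Sum = n(a_1+a_n)/2 = 20(19+(-19))/2 = 0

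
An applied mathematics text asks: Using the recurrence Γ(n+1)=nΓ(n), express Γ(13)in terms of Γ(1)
Γ(13)=12Γ(12)=12·11Γ(11)=...=12!·Γ(1)=479001600·Γ(1)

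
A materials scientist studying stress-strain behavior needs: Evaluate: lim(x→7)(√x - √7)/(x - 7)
Multiply by conjugate (√x + √7)/(√x + √7):
= (x - 7)/((x - 7)(√x + √7)) = 1/(√x + √7)
As x → 7: 1/(2√7)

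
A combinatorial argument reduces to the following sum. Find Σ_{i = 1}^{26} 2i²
= 2·n(n+1)(2n+1)/6 = 2·26·27·53/6 = 12402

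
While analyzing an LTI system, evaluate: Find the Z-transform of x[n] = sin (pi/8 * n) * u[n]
Z{sin(w0 * n) * u[n]}=z * sin(w0)/(z^2 - 2z * cos(w0) + 1)
With w0=pi/8: X(z)=z * sin(pi/8)/(z^2 - 2z * cos(pi/8) + 1)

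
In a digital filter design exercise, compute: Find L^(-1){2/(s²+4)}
L^(-1){w/(s² + w²)} = sin(wt)
Here w = 2

Answer: sin(2t)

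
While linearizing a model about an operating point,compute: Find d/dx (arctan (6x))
d/dx[arctan(u)] = u'/(1+u²), u = 6x, u' = 6

Answer: 6/(1+36x²)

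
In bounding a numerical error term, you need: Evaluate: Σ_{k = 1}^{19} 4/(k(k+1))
Partial fractions: 4/(k(k+1)) = 4/k - 4/(k+1)
Telescoping sum: 4(1-1/20) = 4·19/20

Answer: 19/5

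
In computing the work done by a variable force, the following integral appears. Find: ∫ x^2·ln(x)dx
By parts: u = ln(x), dv = x^2 dx
du = 1/x dx, v = x^3/3
= x^3·ln(x)/3 - ∫ x^2/3 dx
= x^3·ln(x)/3 - x^3/9 + C

Answer: x^3(ln(x)/3 - 1/9) + C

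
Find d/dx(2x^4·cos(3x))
Product rule: (fg)'=f'g+fg'
f=2x^4, f'=8x^3
g=cos(3x), g'=-3·sin(3x)

Answer: 8x^3·cos(3x)-6x^4·sin(3x)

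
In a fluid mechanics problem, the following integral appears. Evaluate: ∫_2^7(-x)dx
Step 1: Find antiderivative F(x)=(-1/2)x^2
Step 2: F(7) - F(2)=-49/2 - (-2)=-45/2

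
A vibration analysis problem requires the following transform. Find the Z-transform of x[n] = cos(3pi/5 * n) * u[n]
Z{cos(w0*n)*u[n]} = z(z - cos(w0))/(z^2-2z*cos(w0)+1)
With w0 = 3pi/5: X(z) = z(z - cos(3pi/5))/(z^2-2z*cos(3pi/5)+1)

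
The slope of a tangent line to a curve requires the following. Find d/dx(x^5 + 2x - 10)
Power rule: d/dx(ax^n)=n·a·x^(n-1)
Term by term: 5·x^4+2

Answer: 5x^4+2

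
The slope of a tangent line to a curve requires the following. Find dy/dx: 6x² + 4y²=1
Differentiate: 12x+8y·(dy/dx)=0
dy/dx=-12x/(8y)=-(3/2)·(x/y)

Answer: dy/dx=-(3/2)·(x/y)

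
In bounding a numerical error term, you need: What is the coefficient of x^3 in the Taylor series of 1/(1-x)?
1/(1-x) = Σ x^n for |x|<1
All coefficients are 1

Answer: 1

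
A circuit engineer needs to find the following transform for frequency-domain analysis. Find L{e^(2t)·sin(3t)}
First shifting: L{e^(at)f(t)} = F(s-a)
L{sin(3t)} = 3/(s² + 9)
Shift: 3/((s-2)² + 9)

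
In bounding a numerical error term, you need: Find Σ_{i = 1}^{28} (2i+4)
=2·Σ i+4·28=2·406+112=924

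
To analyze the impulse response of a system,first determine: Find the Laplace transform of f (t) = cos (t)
L{cos(wt)}=s/(s²+w²)
L{cos(t)}=s/(s²+1)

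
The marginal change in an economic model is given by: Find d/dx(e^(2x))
Chain rule: d/dx[e^u]=e^u · u' where u=2x
u'=2

Answer: 2·e^(2x)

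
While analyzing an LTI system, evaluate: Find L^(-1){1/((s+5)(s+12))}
Partial fractions: 1/((s + 5)(s + 12))=A/(s + 5) + B/(s + 12)
Cover-up: A=1/(s + 12)|_{s=-5}=1/7; B=1/(s + 5)|_{s=-12}=-1/7
L^(-1)=(1/7)e^(-5t) - (1/7)e^(-12t)

Answer: (1/7)(e^(-5t) - e^(-12t))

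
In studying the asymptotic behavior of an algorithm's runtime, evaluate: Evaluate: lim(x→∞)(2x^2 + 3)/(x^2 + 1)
Divide numerator and denominator by x^2:
lim (2+3/x^2)/(1+1/x^2)=2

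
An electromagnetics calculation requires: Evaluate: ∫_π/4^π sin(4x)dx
Antiderivative: -cos(4x)/4
Evaluate at bounds: [-cos(4·π)/4] - [-cos(4·π/4)/4]
=(-(1) + (-1))/4=-1/2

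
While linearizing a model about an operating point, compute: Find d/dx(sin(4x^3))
Chain rule: d/dx[sin(u)] = cos(u)·u' where u = 4x^3
u' = 12x^2

Answer: 12x^2·cos(4x^3)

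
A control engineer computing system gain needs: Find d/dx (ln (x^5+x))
Chain rule: d/dx[ln(u)] = u'/u where u = x^5 + x
u' = 5x^4 + 1

Answer: (5x^4 + 1)/(x^5 + x)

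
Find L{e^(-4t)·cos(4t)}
First shifting: L{e^(at)f(t)}=F(s-a)
L{cos(4t)}=s/(s² + 16)
Shift: (s + 4)/((s + 4)² + 16)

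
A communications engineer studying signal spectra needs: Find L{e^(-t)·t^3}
First shifting: L{e^(at)f(t)} = F(s-a)
L{t^3} = 6/s^4
Shift s → s + 1: 6/(s + 1)^4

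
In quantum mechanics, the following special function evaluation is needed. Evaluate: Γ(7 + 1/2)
Γ(n + 1/2)=(2n)!√π/(4^n·n!)
=87178291200√π/(16384·5040)=(135135/128)·√π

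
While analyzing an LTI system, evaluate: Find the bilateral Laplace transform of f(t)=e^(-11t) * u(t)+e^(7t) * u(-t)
For e^(-11t)*u(t): L = 1/(s+11), Re(s) > -11
For e^(7t)*u(-t): L = -1/(s-7), Re(s) < 7
Combined: F(s) = 1/(s+11)-1/(s-7), -11 < Re(s) < 7

Answer: 1/(s+11)-1/(s-7), ROC: -11 < Re(s) < 7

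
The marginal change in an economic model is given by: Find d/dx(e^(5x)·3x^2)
Product rule: (fg)'=f'g + fg'
f=e^(5x), f'=5·e^(5x)
g=3x^2, g'=6x

Answer: 15·e^(5x)·x^2 + 6·e^(5x)·x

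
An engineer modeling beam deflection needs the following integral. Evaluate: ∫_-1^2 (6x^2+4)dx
Step 1: Find antiderivative F(x) = 2x^3+4x
Step 2: F(2) - F(-1) = 24 - (-6) = 30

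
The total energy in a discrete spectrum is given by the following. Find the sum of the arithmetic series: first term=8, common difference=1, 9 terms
Last term: a_n=8 + (9 - 1)·1=16
Sum=n(a_1 + a_n)/2=9(8 + 16)/2=108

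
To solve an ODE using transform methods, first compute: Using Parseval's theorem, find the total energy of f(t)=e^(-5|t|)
Parseval's theorem: E = integral |f(t)|^2 dt = (1/2pi) integral |F(omega)|^2 domega
E = integral_{-inf}^{inf} e^(-10|t|) dt = 2 * integral_0^inf e^(-10t) dt = 2/(2 * 5) = 1/5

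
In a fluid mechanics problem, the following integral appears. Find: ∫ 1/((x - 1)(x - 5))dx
Partial fractions: 1/((x-1)(x-5))=A/(x-1) + B/(x-5)
A=-1/4, B=1/4
∫ [-1/4· 1/(x-1) + 1/4· 1/(x-5)] dx
=(1/4)[ln|x-5| - ln|x-1|] + C

Answer: (1/4)·ln|(x-5)/(x-1)| + C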